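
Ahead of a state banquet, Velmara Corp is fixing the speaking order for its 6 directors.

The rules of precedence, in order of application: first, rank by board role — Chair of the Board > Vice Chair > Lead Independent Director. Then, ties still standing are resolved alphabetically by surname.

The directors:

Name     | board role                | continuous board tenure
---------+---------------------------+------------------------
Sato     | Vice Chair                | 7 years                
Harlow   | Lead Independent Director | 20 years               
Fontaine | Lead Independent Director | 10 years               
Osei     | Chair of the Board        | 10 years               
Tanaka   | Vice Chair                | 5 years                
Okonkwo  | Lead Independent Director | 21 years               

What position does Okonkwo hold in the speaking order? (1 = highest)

6

By board role: Osei (Chair of the Board); then Sato and Tanaka (Vice Chair); then Fontaine, Harlow and Okonkwo (Lead Independent Director).
Among Sato and Tanaka, alphabetically by surname: Sato before Tanaka.
Among Fontaine, Harlow and Okonkwo, alphabetically by surname: Fontaine before Harlow before Okonkwo.
Order: Osei, Sato, Tanaka, Fontaine, Harlow, Okonkwo. So position 6.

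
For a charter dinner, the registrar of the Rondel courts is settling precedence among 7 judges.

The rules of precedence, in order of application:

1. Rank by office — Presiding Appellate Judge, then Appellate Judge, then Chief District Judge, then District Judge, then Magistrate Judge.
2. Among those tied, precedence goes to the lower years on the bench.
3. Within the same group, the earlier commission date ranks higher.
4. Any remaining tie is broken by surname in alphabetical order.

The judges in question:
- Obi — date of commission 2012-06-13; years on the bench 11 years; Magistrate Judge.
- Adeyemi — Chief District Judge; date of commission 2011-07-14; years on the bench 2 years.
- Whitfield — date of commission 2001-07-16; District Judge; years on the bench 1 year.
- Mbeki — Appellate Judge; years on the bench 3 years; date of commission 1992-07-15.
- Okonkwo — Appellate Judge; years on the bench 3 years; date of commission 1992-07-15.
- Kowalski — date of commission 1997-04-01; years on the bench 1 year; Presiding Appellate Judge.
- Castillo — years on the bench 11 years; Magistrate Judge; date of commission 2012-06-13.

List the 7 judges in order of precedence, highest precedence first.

Kowalski, Mbeki, Okonkwo, Adeyemi, Whitfield, Castillo, Obi

By office: Kowalski (Presiding Appellate Judge); then Mbeki and Okonkwo (Appellate Judge); then Adeyemi (Chief District Judge); then Whitfield (District Judge); then Castillo and Obi (Magistrate Judge).
Mbeki and Okonkwo both have years on the bench 3 years, so the next rule applies.
Mbeki and Okonkwo both have date of commission 1992-07-15, so the next rule applies.
Among Mbeki and Okonkwo, alphabetically by surname: Mbeki before Okonkwo.
Castillo and Obi both have years on the bench 11 years, so the next rule applies.
Castillo and Obi both have date of commission 2012-06-13, so the next rule applies.
Among Castillo and Obi, alphabetically by surname: Castillo before Obi.
Full order: Kowalski, Mbeki, Okonkwo, Adeyemi, Whitfield, Castillo, Obi.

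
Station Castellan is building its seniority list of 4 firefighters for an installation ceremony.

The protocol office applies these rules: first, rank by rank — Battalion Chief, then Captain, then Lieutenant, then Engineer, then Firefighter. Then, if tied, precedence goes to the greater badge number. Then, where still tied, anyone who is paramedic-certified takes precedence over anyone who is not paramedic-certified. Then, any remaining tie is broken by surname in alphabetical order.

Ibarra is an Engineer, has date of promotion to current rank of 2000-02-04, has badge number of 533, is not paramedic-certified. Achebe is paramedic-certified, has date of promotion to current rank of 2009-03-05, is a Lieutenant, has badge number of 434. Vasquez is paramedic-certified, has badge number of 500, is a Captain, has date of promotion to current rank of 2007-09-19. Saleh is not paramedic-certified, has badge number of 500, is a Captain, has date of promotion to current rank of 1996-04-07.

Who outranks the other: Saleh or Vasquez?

By rank: Vasquez and Saleh (Captain); then Achebe (Lieutenant); then Ibarra (Engineer).
Vasquez and Saleh both have badge number 500, so the next rule applies.
Among Vasquez and Saleh, paramedic-certified before not paramedic-certified: Vasquez (paramedic-certified) before Saleh (not paramedic-certified).
So Vasquez takes precedence.

Vasquez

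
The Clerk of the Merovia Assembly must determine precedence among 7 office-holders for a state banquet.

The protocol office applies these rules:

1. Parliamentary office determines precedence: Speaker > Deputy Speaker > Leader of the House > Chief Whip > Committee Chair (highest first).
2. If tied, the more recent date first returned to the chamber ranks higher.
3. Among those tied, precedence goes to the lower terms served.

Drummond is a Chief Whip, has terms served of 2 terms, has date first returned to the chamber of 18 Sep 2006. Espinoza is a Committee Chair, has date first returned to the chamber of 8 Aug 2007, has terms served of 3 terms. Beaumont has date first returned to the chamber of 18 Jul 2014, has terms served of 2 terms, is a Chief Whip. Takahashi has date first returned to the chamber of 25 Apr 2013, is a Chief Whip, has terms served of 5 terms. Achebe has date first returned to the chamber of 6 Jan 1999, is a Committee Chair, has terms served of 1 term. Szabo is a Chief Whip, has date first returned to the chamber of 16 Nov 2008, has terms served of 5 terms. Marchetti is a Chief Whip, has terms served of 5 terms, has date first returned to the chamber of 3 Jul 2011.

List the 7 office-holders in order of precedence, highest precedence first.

By parliamentary office: Beaumont, Takahashi, Marchetti, Szabo and Drummond (Chief Whip); then Espinoza and Achebe (Committee Chair).
Among Beaumont, Takahashi, Marchetti, Szabo and Drummond, by date first returned to the chamber (later first): Beaumont (18 Jul 2014) before Takahashi (25 Apr 2013) before Marchetti (3 Jul 2011) before Szabo (16 Nov 2008) before Drummond (18 Sep 2006).
Among Espinoza and Achebe, by date first returned to the chamber (later first): Espinoza (8 Aug 2007) before Achebe (6 Jan 1999).
Full order: Beaumont, Takahashi, Marchetti, Szabo, Drummond, Espinoza, Achebe.

Beaumont, Takahashi, Marchetti, Szabo, Drummond, Espinoza, Achebe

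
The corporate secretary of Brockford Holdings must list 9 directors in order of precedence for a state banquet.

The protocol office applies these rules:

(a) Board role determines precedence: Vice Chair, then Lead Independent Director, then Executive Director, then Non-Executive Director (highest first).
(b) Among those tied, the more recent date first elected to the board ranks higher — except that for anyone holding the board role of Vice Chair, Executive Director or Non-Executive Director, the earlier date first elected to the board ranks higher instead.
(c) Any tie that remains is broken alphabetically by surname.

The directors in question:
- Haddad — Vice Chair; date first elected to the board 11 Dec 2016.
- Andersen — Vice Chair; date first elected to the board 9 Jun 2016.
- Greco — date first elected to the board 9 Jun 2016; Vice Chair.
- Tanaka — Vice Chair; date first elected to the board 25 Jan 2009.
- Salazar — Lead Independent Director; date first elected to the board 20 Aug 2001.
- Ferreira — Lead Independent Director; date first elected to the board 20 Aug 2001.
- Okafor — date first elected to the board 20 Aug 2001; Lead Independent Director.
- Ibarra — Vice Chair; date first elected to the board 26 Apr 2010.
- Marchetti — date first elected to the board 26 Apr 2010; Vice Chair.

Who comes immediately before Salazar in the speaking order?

By board role: Tanaka, Ibarra, Marchetti, Andersen, Greco and Haddad (Vice Chair); then Ferreira, Okafor and Salazar (Lead Independent Director).
Among Tanaka, Ibarra, Marchetti, Andersen, Greco and Haddad, by date first elected to the board (earlier first) (reversed rule for this group): Tanaka (25 Jan 2009) before Ibarra and Marchetti (26 Apr 2010) before Andersen and Greco (9 Jun 2016) before Haddad (11 Dec 2016).
Among Ibarra and Marchetti, alphabetically by surname: Ibarra before Marchetti.
Among Andersen and Greco, alphabetically by surname: Andersen before Greco.
Ferreira, Okafor and Salazar all have date first elected to the board 20 Aug 2001, so the next rule applies.
Among Ferreira, Okafor and Salazar, alphabetically by surname: Ferreira before Okafor before Salazar.
Order: Tanaka, Ibarra, Marchetti, Andersen, Greco, Haddad, Ferreira, Okafor, Salazar.

Okafor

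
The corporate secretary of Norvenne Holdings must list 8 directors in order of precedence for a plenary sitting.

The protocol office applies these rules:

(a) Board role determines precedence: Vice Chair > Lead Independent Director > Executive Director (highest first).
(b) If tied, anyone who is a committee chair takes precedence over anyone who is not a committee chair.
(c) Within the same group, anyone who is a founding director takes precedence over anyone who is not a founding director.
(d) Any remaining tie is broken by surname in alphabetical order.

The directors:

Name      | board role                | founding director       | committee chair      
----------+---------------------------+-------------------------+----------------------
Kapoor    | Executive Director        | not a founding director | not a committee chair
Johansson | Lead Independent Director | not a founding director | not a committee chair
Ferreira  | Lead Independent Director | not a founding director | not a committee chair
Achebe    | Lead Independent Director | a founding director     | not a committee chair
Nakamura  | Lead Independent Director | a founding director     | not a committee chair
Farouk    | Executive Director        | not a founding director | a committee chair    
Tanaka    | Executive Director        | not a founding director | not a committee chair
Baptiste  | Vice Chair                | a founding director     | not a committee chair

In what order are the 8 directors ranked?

By board role: Baptiste (Vice Chair); then Achebe, Nakamura, Ferreira and Johansson (Lead Independent Director); then Farouk, Kapoor and Tanaka (Executive Director).
Achebe, Nakamura, Ferreira and Johansson are each not a committee chair, so the next rule applies.
Among Achebe, Nakamura, Ferreira and Johansson, a founding director before not a founding director: Achebe and Nakamura (a founding director) before Ferreira and Johansson (not a founding director).
Among Achebe and Nakamura, alphabetically by surname: Achebe before Nakamura.
Among Ferreira and Johansson, alphabetically by surname: Ferreira before Johansson.
Among Farouk, Kapoor and Tanaka, a committee chair before not a committee chair: Farouk (a committee chair) before Kapoor and Tanaka (not a committee chair).
Kapoor and Tanaka are each not a founding director, so the next rule applies.
Among Kapoor and Tanaka, alphabetically by surname: Kapoor before Tanaka.
Full order: Baptiste, Achebe, Nakamura, Ferreira, Johansson, Farouk, Kapoor, Tanaka.

Baptiste, Achebe, Nakamura, Ferreira, Johansson, Farouk, Kapoor, Tanaka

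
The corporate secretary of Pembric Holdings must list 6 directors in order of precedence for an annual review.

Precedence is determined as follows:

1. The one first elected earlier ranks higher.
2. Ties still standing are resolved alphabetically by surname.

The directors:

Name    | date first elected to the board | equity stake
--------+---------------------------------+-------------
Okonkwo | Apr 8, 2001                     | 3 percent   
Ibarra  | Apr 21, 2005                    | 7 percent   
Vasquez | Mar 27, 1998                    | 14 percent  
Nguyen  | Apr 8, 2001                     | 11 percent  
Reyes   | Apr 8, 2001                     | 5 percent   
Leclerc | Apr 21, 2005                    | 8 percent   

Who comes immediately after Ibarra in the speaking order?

Leclerc

By date first elected to the board (earlier first): Vasquez (Mar 27, 1998); then Nguyen, Okonkwo and Reyes (each Apr 8, 2001); then Ibarra and Leclerc (both Apr 21, 2005).
Among Nguyen, Okonkwo and Reyes, alphabetically by surname: Nguyen before Okonkwo before Reyes.
Among Ibarra and Leclerc, alphabetically by surname: Ibarra before Leclerc.
Order: Vasquez, Nguyen, Okonkwo, Reyes, Ibarra, Leclerc.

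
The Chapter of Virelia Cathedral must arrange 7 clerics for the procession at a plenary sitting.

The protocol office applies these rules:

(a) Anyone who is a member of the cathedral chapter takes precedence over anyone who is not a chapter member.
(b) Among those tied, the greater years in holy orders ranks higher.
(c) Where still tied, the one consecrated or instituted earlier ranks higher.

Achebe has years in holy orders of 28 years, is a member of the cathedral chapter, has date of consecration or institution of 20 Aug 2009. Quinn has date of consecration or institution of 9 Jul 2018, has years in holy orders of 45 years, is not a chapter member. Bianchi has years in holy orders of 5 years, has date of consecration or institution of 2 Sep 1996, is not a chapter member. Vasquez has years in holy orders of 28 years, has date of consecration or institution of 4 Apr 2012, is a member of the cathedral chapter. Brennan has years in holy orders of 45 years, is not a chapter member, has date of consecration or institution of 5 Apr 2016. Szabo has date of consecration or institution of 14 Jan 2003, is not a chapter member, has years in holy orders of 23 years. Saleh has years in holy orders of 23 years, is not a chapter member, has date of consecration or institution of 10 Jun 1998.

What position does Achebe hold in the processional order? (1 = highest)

By the first rule: Achebe and Vasquez (both a member of the cathedral chapter); then Brennan, Quinn, Saleh, Szabo and Bianchi (each not a chapter member).
Achebe and Vasquez both have years in holy orders 28 years, so the next rule applies.
Among Achebe and Vasquez, by date of consecration or institution (earlier first): Achebe (20 Aug 2009) before Vasquez (4 Apr 2012).
Among Brennan, Quinn, Saleh, Szabo and Bianchi, by years in holy orders (higher first): Brennan and Quinn (45 years) before Saleh and Szabo (23 years) before Bianchi (5 years).
Among Brennan and Quinn, by date of consecration or institution (earlier first): Brennan (5 Apr 2016) before Quinn (9 Jul 2018).
Among Saleh and Szabo, by date of consecration or institution (earlier first): Saleh (10 Jun 1998) before Szabo (14 Jan 2003).
Order: Achebe, Vasquez, Brennan, Quinn, Saleh, Szabo, Bianchi. So position 1.

1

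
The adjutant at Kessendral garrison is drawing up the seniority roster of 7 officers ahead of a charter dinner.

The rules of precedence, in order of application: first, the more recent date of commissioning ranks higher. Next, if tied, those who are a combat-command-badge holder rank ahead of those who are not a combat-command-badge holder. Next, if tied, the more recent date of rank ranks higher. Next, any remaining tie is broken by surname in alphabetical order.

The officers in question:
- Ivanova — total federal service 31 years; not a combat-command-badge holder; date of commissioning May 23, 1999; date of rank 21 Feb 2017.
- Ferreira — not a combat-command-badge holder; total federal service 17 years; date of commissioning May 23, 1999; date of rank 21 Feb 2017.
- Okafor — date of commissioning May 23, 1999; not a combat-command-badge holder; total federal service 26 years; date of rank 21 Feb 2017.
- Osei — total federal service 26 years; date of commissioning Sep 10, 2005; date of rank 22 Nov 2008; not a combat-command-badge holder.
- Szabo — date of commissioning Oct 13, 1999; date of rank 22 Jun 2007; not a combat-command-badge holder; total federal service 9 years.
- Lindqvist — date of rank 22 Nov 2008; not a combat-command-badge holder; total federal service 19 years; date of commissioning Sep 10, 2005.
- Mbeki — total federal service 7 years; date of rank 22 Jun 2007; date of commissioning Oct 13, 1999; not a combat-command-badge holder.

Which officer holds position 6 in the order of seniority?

Ivanova

By date of commissioning (later first): Lindqvist and Osei (both Sep 10, 2005); then Mbeki and Szabo (both Oct 13, 1999); then Ferreira, Ivanova and Okafor (each May 23, 1999).
Lindqvist and Osei are each not a combat-command-badge holder, so the next rule applies.
Lindqvist and Osei both have date of rank 22 Nov 2008, so the next rule applies.
Among Lindqvist and Osei, alphabetically by surname: Lindqvist before Osei.
Mbeki and Szabo are each not a combat-command-badge holder, so the next rule applies.
Mbeki and Szabo both have date of rank 22 Jun 2007, so the next rule applies.
Among Mbeki and Szabo, alphabetically by surname: Mbeki before Szabo.
Ferreira, Ivanova and Okafor are each not a combat-command-badge holder, so the next rule applies.
Ferreira, Ivanova and Okafor all have date of rank 21 Feb 2017, so the next rule applies.
Among Ferreira, Ivanova and Okafor, alphabetically by surname: Ferreira before Ivanova before Okafor.
Order: Lindqvist, Osei, Mbeki, Szabo, Ferreira, Ivanova, Okafor.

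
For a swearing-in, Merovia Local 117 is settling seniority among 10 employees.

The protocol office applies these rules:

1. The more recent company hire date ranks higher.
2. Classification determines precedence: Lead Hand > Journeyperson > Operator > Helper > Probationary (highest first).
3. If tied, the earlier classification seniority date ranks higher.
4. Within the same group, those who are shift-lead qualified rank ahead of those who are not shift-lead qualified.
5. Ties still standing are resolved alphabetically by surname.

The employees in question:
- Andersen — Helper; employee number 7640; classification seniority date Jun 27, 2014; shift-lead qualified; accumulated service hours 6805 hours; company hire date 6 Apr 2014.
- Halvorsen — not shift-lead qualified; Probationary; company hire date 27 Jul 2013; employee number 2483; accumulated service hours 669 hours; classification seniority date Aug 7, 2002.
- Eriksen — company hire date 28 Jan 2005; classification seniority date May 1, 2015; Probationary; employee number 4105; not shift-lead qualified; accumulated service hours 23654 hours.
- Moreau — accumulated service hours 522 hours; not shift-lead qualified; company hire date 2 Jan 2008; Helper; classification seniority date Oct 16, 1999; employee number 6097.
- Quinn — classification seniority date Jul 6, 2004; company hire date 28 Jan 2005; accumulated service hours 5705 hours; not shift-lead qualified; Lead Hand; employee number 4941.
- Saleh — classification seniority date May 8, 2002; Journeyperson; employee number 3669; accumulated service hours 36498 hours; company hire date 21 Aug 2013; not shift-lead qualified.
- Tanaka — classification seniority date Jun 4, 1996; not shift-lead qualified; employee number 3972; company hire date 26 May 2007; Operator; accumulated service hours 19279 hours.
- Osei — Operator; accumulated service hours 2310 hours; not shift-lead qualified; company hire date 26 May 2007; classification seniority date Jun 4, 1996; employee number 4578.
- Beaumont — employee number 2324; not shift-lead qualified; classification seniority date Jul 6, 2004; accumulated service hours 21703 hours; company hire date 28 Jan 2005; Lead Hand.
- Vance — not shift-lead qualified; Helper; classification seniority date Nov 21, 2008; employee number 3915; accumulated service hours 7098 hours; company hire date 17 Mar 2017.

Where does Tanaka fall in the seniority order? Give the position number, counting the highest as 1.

7

By company hire date (later first): Vance (17 Mar 2017); then Andersen (6 Apr 2014); then Saleh (21 Aug 2013); then Halvorsen (27 Jul 2013); then Moreau (2 Jan 2008); then Osei and Tanaka (both 26 May 2007); then Beaumont, Quinn and Eriksen (each 28 Jan 2005).
Osei and Tanaka are each Operator, so the next rule applies.
Osei and Tanaka both have classification seniority date Jun 4, 1996, so the next rule applies.
Osei and Tanaka are each not shift-lead qualified, so the next rule applies.
Among Osei and Tanaka, alphabetically by surname: Osei before Tanaka.
Among Beaumont, Quinn and Eriksen, by classification: Beaumont and Quinn (Lead Hand) before Eriksen (Probationary).
Beaumont and Quinn both have classification seniority date Jul 6, 2004, so the next rule applies.
Beaumont and Quinn are each not shift-lead qualified, so the next rule applies.
Among Beaumont and Quinn, alphabetically by surname: Beaumont before Quinn.
Order: Vance, Andersen, Saleh, Halvorsen, Moreau, Osei, Tanaka, Beaumont, Quinn, Eriksen. So position 7.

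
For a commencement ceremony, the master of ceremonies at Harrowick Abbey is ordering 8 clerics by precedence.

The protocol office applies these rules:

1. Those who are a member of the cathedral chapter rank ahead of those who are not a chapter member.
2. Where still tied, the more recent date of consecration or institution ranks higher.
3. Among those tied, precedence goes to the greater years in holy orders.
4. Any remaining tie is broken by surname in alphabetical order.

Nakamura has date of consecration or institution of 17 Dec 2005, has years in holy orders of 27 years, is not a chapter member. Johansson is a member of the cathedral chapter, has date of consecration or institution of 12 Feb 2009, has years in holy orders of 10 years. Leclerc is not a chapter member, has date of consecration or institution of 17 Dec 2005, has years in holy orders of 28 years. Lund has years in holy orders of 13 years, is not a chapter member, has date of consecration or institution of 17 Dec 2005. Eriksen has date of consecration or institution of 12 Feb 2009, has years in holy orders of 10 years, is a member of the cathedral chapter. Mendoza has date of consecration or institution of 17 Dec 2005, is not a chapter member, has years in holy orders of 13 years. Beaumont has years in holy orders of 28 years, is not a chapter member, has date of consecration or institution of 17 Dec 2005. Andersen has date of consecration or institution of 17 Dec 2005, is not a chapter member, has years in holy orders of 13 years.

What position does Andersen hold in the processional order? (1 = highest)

6

By the first rule: Eriksen and Johansson (both a member of the cathedral chapter); then Beaumont, Leclerc, Nakamura, Andersen, Lund and Mendoza (each not a chapter member).
Eriksen and Johansson both have date of consecration or institution 12 Feb 2009, so the next rule applies.
Eriksen and Johansson both have years in holy orders 10 years, so the next rule applies.
Among Eriksen and Johansson, alphabetically by surname: Eriksen before Johansson.
Beaumont, Leclerc, Nakamura, Andersen, Lund and Mendoza all have date of consecration or institution 17 Dec 2005, so the next rule applies.
Among Beaumont, Leclerc, Nakamura, Andersen, Lund and Mendoza, by years in holy orders (higher first): Beaumont and Leclerc (28 years) before Nakamura (27 years) before Andersen, Lund and Mendoza (13 years).
Among Beaumont and Leclerc, alphabetically by surname: Beaumont before Leclerc.
Among Andersen, Lund and Mendoza, alphabetically by surname: Andersen before Lund before Mendoza.
Order: Eriksen, Johansson, Beaumont, Leclerc, Nakamura, Andersen, Lund, Mendoza. So position 6.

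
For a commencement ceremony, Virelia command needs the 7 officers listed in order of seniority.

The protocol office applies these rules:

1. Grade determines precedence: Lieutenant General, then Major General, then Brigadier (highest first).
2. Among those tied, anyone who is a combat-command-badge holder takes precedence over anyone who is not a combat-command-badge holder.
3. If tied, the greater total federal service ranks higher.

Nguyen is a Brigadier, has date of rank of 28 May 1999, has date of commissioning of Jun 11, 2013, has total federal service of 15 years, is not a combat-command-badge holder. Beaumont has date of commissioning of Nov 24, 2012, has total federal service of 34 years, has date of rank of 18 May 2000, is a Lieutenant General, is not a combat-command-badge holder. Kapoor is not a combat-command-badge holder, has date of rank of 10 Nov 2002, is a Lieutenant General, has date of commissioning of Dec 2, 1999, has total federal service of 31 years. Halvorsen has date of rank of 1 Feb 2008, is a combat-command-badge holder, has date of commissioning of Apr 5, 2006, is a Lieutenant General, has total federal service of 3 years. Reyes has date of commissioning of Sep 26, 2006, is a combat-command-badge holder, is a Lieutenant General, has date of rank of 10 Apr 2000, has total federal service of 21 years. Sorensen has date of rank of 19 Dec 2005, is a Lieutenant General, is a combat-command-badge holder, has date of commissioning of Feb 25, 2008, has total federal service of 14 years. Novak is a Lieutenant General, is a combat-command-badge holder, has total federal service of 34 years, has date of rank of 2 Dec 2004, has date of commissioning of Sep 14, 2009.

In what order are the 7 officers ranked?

By grade: Novak, Reyes, Sorensen, Halvorsen, Beaumont and Kapoor (Lieutenant General); then Nguyen (Brigadier).
Among Novak, Reyes, Sorensen, Halvorsen, Beaumont and Kapoor, a combat-command-badge holder before not a combat-command-badge holder: Novak, Reyes, Sorensen and Halvorsen (a combat-command-badge holder) before Beaumont and Kapoor (not a combat-command-badge holder).
Among Novak, Reyes, Sorensen and Halvorsen, by total federal service (higher first): Novak (34 years) before Reyes (21 years) before Sorensen (14 years) before Halvorsen (3 years).
Among Beaumont and Kapoor, by total federal service (higher first): Beaumont (34 years) before Kapoor (31 years).
Full order: Novak, Reyes, Sorensen, Halvorsen, Beaumont, Kapoor, Nguyen.

Novak, Reyes, Sorensen, Halvorsen, Beaumont, Kapoor, Nguyen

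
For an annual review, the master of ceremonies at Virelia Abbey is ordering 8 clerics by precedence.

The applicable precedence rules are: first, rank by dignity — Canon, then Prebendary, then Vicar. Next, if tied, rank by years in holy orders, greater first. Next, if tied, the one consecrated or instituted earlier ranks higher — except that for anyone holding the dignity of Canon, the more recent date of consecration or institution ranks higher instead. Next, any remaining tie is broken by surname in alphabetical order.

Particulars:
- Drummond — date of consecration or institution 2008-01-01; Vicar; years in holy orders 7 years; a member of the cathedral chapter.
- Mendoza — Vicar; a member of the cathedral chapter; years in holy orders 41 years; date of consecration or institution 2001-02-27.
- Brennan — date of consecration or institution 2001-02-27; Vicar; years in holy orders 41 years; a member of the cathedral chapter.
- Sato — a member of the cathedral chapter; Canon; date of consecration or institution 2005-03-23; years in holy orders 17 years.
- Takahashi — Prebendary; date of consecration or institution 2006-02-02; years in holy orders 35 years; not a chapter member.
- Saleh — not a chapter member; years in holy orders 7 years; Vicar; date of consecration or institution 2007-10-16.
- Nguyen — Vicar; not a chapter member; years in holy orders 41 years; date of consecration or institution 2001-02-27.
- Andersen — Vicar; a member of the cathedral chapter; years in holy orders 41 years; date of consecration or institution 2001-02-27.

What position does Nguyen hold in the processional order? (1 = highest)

By dignity: Sato (Canon); then Takahashi (Prebendary); then Andersen, Brennan, Mendoza, Nguyen, Saleh and Drummond (Vicar).
Among Andersen, Brennan, Mendoza, Nguyen, Saleh and Drummond, by years in holy orders (higher first): Andersen, Brennan, Mendoza and Nguyen (41 years) before Saleh and Drummond (7 years).
Andersen, Brennan, Mendoza and Nguyen all have date of consecration or institution 2001-02-27, so the next rule applies.
Among Andersen, Brennan, Mendoza and Nguyen, alphabetically by surname: Andersen before Brennan before Mendoza before Nguyen.
Among Saleh and Drummond, by date of consecration or institution (earlier first): Saleh (2007-10-16) before Drummond (2008-01-01).
Order: Sato, Takahashi, Andersen, Brennan, Mendoza, Nguyen, Saleh, Drummond. So position 6.

6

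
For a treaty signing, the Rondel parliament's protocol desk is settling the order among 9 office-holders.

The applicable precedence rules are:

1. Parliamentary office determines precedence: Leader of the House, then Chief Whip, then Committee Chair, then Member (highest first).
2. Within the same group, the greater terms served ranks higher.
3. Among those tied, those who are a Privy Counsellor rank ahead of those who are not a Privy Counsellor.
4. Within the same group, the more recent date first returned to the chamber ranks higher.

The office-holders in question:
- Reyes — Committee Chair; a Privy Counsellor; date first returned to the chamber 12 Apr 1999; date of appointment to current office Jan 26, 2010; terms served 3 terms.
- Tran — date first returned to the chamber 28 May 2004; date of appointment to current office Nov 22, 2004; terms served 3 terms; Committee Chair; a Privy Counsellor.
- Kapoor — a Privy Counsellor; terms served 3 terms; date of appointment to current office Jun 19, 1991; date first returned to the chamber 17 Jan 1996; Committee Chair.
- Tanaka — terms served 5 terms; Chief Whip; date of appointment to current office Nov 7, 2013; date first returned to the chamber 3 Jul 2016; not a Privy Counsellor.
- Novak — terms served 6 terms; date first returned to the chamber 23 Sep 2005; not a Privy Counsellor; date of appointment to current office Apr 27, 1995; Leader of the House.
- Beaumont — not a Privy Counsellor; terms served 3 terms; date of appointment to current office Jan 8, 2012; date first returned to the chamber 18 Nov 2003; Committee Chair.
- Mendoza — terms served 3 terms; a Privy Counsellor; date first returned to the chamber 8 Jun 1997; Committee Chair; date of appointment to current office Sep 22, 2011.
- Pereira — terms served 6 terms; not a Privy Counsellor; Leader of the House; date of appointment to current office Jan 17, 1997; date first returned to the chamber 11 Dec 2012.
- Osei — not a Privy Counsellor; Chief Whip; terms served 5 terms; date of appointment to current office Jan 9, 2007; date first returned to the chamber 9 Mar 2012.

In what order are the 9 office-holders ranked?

By parliamentary office: Pereira and Novak (Leader of the House); then Tanaka and Osei (Chief Whip); then Tran, Reyes, Mendoza, Kapoor and Beaumont (Committee Chair).
Pereira and Novak both have terms served 6 terms, so the next rule applies.
Pereira and Novak are each not a Privy Counsellor, so the next rule applies.
Among Pereira and Novak, by date first returned to the chamber (later first): Pereira (11 Dec 2012) before Novak (23 Sep 2005).
Tanaka and Osei both have terms served 5 terms, so the next rule applies.
Tanaka and Osei are each not a Privy Counsellor, so the next rule applies.
Among Tanaka and Osei, by date first returned to the chamber (later first): Tanaka (3 Jul 2016) before Osei (9 Mar 2012).
Tran, Reyes, Mendoza, Kapoor and Beaumont all have terms served 3 terms, so the next rule applies.
Among Tran, Reyes, Mendoza, Kapoor and Beaumont, a Privy Counsellor before not a Privy Counsellor: Tran, Reyes, Mendoza and Kapoor (a Privy Counsellor) before Beaumont (not a Privy Counsellor).
Among Tran, Reyes, Mendoza and Kapoor, by date first returned to the chamber (later first): Tran (28 May 2004) before Reyes (12 Apr 1999) before Mendoza (8 Jun 1997) before Kapoor (17 Jan 1996).
Full order: Pereira, Novak, Tanaka, Osei, Tran, Reyes, Mendoza, Kapoor, Beaumont.

Pereira, Novak, Tanaka, Osei, Tran, Reyes, Mendoza, Kapoor, Beaumont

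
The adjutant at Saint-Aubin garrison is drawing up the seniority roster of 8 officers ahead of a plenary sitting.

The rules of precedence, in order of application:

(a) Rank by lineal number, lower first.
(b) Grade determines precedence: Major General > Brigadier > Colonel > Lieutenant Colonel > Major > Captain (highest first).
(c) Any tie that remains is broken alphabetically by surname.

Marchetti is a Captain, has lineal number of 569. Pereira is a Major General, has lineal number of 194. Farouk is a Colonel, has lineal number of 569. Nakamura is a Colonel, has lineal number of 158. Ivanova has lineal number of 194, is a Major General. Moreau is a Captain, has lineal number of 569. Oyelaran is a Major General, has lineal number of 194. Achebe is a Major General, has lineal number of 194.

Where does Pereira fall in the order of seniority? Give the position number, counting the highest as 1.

5

By lineal number (lower first): Nakamura (158); then Achebe, Ivanova, Oyelaran and Pereira (each 194); then Farouk, Marchetti and Moreau (each 569).
Achebe, Ivanova, Oyelaran and Pereira are each Major General, so the next rule applies.
Among Achebe, Ivanova, Oyelaran and Pereira, alphabetically by surname: Achebe before Ivanova before Oyelaran before Pereira.
Among Farouk, Marchetti and Moreau, by grade: Farouk (Colonel) before Marchetti and Moreau (Captain).
Among Marchetti and Moreau, alphabetically by surname: Marchetti before Moreau.
Order: Nakamura, Achebe, Ivanova, Oyelaran, Pereira, Farouk, Marchetti, Moreau. So position 5.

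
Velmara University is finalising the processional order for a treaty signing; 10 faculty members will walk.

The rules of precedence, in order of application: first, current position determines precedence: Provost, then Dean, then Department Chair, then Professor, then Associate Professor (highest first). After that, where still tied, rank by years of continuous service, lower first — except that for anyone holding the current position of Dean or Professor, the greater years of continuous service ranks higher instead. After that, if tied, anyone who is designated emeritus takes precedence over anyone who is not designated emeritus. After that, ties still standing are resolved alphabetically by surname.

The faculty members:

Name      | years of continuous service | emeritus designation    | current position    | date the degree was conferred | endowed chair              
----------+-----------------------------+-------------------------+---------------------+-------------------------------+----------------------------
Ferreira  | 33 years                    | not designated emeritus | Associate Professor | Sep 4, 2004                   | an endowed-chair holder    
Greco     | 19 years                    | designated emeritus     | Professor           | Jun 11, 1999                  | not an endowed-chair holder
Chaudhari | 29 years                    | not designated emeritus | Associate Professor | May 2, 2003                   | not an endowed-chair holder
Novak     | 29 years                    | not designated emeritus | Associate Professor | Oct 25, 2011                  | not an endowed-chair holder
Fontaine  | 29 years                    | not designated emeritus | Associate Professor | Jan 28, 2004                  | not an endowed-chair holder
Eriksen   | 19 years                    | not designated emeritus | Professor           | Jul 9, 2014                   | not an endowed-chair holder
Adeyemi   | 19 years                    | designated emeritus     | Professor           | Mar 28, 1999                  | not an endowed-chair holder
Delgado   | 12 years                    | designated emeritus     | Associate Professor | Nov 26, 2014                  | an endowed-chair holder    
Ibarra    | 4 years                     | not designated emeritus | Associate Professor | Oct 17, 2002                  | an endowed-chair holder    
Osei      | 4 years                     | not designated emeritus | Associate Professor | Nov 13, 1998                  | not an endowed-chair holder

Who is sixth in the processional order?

Delgado

By current position: Adeyemi, Greco and Eriksen (Professor); then Ibarra, Osei, Delgado, Chaudhari, Fontaine, Novak and Ferreira (Associate Professor).
Adeyemi, Greco and Eriksen all have years of continuous service 19 years, so the next rule applies.
Among Adeyemi, Greco and Eriksen, designated emeritus before not designated emeritus: Adeyemi and Greco (designated emeritus) before Eriksen (not designated emeritus).
Among Adeyemi and Greco, alphabetically by surname: Adeyemi before Greco.
Among Ibarra, Osei, Delgado, Chaudhari, Fontaine, Novak and Ferreira, by years of continuous service (lower first): Ibarra and Osei (4 years) before Delgado (12 years) before Chaudhari, Fontaine and Novak (29 years) before Ferreira (33 years).
Ibarra and Osei are each not designated emeritus, so the next rule applies.
Among Ibarra and Osei, alphabetically by surname: Ibarra before Osei.
Chaudhari, Fontaine and Novak are each not designated emeritus, so the next rule applies.
Among Chaudhari, Fontaine and Novak, alphabetically by surname: Chaudhari before Fontaine before Novak.
Order: Adeyemi, Greco, Eriksen, Ibarra, Osei, Delgado, Chaudhari, Fontaine, Novak, Ferreira.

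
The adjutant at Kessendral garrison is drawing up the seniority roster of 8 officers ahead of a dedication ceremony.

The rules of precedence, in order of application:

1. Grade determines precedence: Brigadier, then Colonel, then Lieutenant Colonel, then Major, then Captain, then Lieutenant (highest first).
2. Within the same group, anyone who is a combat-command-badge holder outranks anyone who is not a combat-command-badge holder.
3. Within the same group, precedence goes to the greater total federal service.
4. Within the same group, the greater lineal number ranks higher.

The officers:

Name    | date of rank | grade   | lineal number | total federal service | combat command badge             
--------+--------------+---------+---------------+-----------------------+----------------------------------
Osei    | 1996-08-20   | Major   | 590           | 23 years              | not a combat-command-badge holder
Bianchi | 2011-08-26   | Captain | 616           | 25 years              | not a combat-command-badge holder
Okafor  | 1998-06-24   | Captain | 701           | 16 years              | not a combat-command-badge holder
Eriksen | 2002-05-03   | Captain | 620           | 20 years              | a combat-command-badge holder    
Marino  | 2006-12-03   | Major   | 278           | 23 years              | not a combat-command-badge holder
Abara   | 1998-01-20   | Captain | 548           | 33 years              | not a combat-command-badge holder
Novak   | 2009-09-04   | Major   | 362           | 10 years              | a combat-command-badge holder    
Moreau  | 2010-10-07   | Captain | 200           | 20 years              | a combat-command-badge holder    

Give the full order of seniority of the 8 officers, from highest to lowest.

Novak, Osei, Marino, Eriksen, Moreau, Abara, Bianchi, Okafor

By grade: Novak, Osei and Marino (Major); then Eriksen, Moreau, Abara, Bianchi and Okafor (Captain).
Among Novak, Osei and Marino, a combat-command-badge holder before not a combat-command-badge holder: Novak (a combat-command-badge holder) before Osei and Marino (not a combat-command-badge holder).
Osei and Marino both have total federal service 23 years, so the next rule applies.
Among Osei and Marino, by lineal number (higher first): Osei (590) before Marino (278).
Among Eriksen, Moreau, Abara, Bianchi and Okafor, a combat-command-badge holder before not a combat-command-badge holder: Eriksen and Moreau (a combat-command-badge holder) before Abara, Bianchi and Okafor (not a combat-command-badge holder).
Eriksen and Moreau both have total federal service 20 years, so the next rule applies.
Among Eriksen and Moreau, by lineal number (higher first): Eriksen (620) before Moreau (200).
Among Abara, Bianchi and Okafor, by total federal service (higher first): Abara (33 years) before Bianchi (25 years) before Okafor (16 years).
Full order: Novak, Osei, Marino, Eriksen, Moreau, Abara, Bianchi, Okafor.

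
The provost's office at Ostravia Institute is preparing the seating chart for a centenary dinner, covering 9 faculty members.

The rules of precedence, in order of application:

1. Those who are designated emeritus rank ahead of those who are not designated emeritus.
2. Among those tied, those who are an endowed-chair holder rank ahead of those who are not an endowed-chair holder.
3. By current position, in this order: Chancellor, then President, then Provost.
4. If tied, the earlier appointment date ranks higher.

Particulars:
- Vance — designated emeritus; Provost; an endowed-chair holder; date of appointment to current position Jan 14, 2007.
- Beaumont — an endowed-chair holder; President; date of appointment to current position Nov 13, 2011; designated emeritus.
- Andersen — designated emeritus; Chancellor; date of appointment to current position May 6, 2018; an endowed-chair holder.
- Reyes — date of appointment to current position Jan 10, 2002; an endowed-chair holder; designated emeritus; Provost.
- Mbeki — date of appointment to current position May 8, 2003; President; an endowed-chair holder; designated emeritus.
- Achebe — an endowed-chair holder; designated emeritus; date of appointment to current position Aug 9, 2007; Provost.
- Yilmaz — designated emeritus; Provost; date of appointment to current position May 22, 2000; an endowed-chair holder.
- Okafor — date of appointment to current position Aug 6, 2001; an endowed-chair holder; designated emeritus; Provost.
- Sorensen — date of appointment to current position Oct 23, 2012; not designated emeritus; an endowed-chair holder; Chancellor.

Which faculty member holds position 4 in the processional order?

Yilmaz

By the first rule: Andersen, Mbeki, Beaumont, Yilmaz, Okafor, Reyes, Vance and Achebe (each designated emeritus); then Sorensen (not designated emeritus).
Andersen, Mbeki, Beaumont, Yilmaz, Okafor, Reyes, Vance and Achebe are each an endowed-chair holder, so the next rule applies.
Among Andersen, Mbeki, Beaumont, Yilmaz, Okafor, Reyes, Vance and Achebe, by current position: Andersen (Chancellor) before Mbeki and Beaumont (President) before Yilmaz, Okafor, Reyes, Vance and Achebe (Provost).
Among Mbeki and Beaumont, by date of appointment to current position (earlier first): Mbeki (May 8, 2003) before Beaumont (Nov 13, 2011).
Among Yilmaz, Okafor, Reyes, Vance and Achebe, by date of appointment to current position (earlier first): Yilmaz (May 22, 2000) before Okafor (Aug 6, 2001) before Reyes (Jan 10, 2002) before Vance (Jan 14, 2007) before Achebe (Aug 9, 2007).
Order: Andersen, Mbeki, Beaumont, Yilmaz, Okafor, Reyes, Vance, Achebe, Sorensen.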